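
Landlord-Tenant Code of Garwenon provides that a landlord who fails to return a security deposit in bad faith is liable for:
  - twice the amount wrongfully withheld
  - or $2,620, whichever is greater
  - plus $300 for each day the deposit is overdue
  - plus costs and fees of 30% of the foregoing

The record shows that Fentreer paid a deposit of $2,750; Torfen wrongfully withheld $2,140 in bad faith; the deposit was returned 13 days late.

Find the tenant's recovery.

Doubled: 2 × $2,140 = $4,280
Minimum $2,620: $4,280 meets the minimum, no increase.
Late-return penalty: 13 × $300 = $3,900
Damages plus late penalty: $4,280 + $3,900 = $8,180
Costs and fees: 30% of $8,180 = $2,454
Total recovery: $8,180 + $2,454 = $10,634

$10,634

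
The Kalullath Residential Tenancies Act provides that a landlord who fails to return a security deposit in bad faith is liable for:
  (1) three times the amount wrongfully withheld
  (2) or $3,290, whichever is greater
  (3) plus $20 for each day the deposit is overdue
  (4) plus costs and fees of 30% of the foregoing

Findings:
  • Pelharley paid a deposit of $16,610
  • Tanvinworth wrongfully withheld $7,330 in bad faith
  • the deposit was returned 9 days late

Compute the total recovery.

Trebled: 3 × $7,330 = $21,990
Minimum $3,290: $21,990 meets the minimum, no increase.
Late-return penalty: 9 × $20 = $180
Damages plus late penalty: $21,990 + $180 = $22,170
Costs and fees: 30% of $22,170 = $6,651
Total recovery: $22,170 + $6,651 = $28,821

$28,821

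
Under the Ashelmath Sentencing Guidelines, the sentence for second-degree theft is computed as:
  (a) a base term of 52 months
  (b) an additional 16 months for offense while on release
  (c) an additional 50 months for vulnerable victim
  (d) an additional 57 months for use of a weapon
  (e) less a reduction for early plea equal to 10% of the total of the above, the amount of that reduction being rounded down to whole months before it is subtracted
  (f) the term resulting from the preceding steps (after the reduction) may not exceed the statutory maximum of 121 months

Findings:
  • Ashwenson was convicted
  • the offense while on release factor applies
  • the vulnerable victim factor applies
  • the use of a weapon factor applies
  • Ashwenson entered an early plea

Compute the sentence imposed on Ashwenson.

Offense while on release enhancement: +16 months
Vulnerable victim enhancement: +50 months
Use of a weapon enhancement: +57 months
Adjusted term: 52 months + 16 months + 50 months + 57 months = 175 months
Early plea reduction: 10% of 175 months = 17 months (rounded down)
After reduction: 175 − 17 = 158 months
Cap at 121 months: 158 months exceeds the cap → 121 months

121 months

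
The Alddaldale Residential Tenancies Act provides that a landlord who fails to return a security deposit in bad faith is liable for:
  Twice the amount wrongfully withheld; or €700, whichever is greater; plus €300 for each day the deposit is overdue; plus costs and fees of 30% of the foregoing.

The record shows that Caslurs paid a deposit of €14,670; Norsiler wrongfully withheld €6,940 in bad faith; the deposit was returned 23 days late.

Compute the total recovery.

Doubled: 2 × €6,940 = €13,880
Minimum €700: €13,880 meets the minimum, no increase.
Late-return penalty: 23 × €300 = €6,900
Damages plus late penalty: €13,880 + €6,900 = €20,780
Costs and fees: 30% of €20,780 = €6,234
Total recovery: €20,780 + €6,234 = €27,014

€27,014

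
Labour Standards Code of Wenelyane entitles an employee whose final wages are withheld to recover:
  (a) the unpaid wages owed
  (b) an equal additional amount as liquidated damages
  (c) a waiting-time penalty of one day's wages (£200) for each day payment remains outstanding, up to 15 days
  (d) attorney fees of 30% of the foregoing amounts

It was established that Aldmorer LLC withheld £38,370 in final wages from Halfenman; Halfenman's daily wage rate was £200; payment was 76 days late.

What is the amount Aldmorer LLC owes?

£103,662

Liquidated damages (equal amount): £38,370
Penalty days: min(76, 15) = 15
Waiting-time penalty: 15 × £200 = £3,000
Subtotal: £38,370 + £38,370 + £3,000 = £79,740
Attorney fees: 30% of £79,740 = £23,922
Total award: £79,740 + £23,922 = £103,662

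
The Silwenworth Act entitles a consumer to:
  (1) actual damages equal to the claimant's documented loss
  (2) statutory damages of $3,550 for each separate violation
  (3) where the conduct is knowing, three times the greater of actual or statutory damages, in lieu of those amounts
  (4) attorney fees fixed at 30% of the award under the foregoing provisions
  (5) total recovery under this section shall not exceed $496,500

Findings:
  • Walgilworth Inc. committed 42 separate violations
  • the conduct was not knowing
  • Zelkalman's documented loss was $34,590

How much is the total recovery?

Statutory damages: 42 × $3,550 = $149,100
Conduct not knowing: the in-lieu enhancement does not apply.
Actual plus statutory damages: $34,590 + $149,100 = $183,690
Attorney fees: 30% of $183,690 = $55,107
Total before cap: $183,690 + $55,107 = $238,797
Cap at $496,500: $238,797 is within the cap, no reduction.

$238,797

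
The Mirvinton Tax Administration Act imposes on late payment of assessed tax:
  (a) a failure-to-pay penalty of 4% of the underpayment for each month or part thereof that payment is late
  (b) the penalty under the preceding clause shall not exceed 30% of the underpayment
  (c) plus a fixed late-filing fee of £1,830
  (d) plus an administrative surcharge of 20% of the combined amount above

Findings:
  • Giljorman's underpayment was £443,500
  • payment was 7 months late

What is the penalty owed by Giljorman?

Accrued rate: 4% × 7 = 28%, capped at 30% → 28%
Failure-to-pay penalty: 28% of £443,500 = £124,180
Penalty before surcharge: £124,180 + £1,830 = £126,010
Administrative surcharge: 20% of £126,010 = £25,202
Total penalty: £126,010 + £25,202 = £151,212

£151,212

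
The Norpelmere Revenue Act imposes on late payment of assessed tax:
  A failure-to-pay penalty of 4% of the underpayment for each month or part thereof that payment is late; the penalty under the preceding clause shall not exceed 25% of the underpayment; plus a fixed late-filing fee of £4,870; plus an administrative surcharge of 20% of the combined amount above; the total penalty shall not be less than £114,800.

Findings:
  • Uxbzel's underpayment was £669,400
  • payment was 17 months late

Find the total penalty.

Accrued rate: 4% × 17 = 68%, capped at 25% → 25%
Failure-to-pay penalty: 25% of £669,400 = £167,350
Penalty before surcharge: £167,350 + £4,870 = £172,220
Administrative surcharge: 20% of £172,220 = £34,444
Total penalty: £172,220 + £34,444 = £206,664
Minimum £114,800: £206,664 meets the minimum, no increase.

£206,664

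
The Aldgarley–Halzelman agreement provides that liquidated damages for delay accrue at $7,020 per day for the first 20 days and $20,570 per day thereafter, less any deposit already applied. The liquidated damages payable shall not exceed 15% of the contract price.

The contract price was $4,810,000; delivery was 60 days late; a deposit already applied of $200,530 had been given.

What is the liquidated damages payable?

First 20 days: 20 × $7,020 = $140,400
Remaining days: (60 − 20) × $20,570 = $822,800
Accrued per-day damages: $140,400 + $822,800 = $963,200
Less deposit already applied: $963,200 − $200,530 = $762,670
Cap: 15% of $4,810,000 = $721,500
Cap at $721,500: $762,670 exceeds the cap → $721,500

$721,500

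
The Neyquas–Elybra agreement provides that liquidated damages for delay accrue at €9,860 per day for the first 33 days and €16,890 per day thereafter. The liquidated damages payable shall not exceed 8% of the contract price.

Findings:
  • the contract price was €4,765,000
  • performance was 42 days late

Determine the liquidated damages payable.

€381,200

First 33 days: 33 × €9,860 = €325,380
Remaining days: (42 − 33) × €16,890 = €152,010
Accrued per-day damages: €325,380 + €152,010 = €477,390
Cap: 8% of €4,765,000 = €381,200
Cap at €381,200: €477,390 exceeds the cap → €381,200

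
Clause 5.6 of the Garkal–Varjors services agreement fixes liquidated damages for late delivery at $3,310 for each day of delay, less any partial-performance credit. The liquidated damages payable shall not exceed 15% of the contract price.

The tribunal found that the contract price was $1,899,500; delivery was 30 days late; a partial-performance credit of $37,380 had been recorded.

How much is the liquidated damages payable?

$61,920

Per-day damages: 30 × $3,310 = $99,300
Less partial-performance credit: $99,300 − $37,380 = $61,920
Cap: 15% of $1,899,500 = $284,925
Cap at $284,925: $61,920 is within the cap, no reduction.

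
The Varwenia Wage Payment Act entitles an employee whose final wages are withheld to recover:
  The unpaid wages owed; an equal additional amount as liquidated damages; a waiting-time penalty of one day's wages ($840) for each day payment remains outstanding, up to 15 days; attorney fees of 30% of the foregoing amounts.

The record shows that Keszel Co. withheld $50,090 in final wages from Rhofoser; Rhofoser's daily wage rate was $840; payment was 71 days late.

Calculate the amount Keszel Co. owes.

Total award: $146,614

Liquidated damages (equal amount): $50,090
Penalty days: min(71, 15) = 15
Waiting-time penalty: 15 × $840 = $12,600
Subtotal: $50,090 + $50,090 + $12,600 = $112,780
Attorney fees: 30% of $112,780 = $33,834
Total award: $112,780 + $33,834 = $146,614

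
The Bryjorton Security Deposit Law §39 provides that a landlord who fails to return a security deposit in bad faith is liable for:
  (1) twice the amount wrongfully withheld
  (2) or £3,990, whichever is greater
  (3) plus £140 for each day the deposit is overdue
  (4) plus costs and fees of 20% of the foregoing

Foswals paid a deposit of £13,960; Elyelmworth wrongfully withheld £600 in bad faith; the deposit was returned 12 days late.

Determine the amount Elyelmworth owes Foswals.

Doubled: 2 × £600 = £1,200
Minimum £3,990: £1,200 is below the minimum → £3,990
Late-return penalty: 12 × £140 = £1,680
Damages plus late penalty: £3,990 + £1,680 = £5,670
Costs and fees: 20% of £5,670 = £1,134
Total recovery: £5,670 + £1,134 = £6,804

£6,804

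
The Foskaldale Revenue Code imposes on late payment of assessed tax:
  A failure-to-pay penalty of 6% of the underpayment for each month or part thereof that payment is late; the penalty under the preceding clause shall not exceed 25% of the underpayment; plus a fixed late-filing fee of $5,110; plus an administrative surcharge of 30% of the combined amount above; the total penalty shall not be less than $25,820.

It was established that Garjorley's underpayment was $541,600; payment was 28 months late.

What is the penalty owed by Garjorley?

$182,663

Accrued rate: 6% × 28 = 168%, capped at 25% → 25%
Failure-to-pay penalty: 25% of $541,600 = $135,400
Penalty before surcharge: $135,400 + $5,110 = $140,510
Administrative surcharge: 30% of $140,510 = $42,153
Total penalty: $140,510 + $42,153 = $182,663
Minimum $25,820: $182,663 meets the minimum, no increase.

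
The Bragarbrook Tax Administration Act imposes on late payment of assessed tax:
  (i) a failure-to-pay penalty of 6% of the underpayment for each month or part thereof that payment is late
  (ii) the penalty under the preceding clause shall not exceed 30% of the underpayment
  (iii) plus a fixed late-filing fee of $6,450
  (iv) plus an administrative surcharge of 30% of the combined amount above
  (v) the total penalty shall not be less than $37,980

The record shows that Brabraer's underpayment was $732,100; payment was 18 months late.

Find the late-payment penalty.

Accrued rate: 6% × 18 = 108%, capped at 30% → 30%
Failure-to-pay penalty: 30% of $732,100 = $219,630
Penalty before surcharge: $219,630 + $6,450 = $226,080
Administrative surcharge: 30% of $226,080 = $67,824
Total penalty: $226,080 + $67,824 = $293,904
Minimum $37,980: $293,904 meets the minimum, no increase.

$293,904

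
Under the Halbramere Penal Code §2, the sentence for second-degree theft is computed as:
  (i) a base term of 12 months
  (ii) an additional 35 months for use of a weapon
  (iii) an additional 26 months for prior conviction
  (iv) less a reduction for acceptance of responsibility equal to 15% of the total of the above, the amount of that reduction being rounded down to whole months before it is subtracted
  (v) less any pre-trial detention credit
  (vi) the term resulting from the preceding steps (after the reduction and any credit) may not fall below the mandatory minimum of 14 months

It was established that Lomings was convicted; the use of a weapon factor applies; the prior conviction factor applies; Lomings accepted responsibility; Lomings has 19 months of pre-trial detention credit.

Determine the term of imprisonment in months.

Use of a weapon enhancement: +35 months
Prior conviction enhancement: +26 months
Adjusted term: 12 months + 35 months + 26 months = 73 months
Acceptance of responsibility reduction: 15% of 73 months = 10 months (rounded down)
After reduction: 73 − 10 = 63 months
Less pre-trial detention credit: 63 months − 19 months = 44 months
Minimum 14 months: 44 months meets the minimum, no increase.

44 months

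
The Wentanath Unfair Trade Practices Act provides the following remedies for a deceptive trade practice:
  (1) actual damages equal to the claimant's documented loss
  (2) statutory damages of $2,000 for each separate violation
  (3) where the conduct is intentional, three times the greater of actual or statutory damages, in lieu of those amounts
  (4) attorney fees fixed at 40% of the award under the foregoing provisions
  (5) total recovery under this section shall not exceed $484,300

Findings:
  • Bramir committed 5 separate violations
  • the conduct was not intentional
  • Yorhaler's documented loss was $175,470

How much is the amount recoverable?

$259,658

Statutory damages: 5 × $2,000 = $10,000
Conduct not intentional: the in-lieu enhancement does not apply.
Actual plus statutory damages: $175,470 + $10,000 = $185,470
Attorney fees: 40% of $185,470 = $74,188
Total before cap: $185,470 + $74,188 = $259,658
Cap at $484,300: $259,658 is within the cap, no reduction.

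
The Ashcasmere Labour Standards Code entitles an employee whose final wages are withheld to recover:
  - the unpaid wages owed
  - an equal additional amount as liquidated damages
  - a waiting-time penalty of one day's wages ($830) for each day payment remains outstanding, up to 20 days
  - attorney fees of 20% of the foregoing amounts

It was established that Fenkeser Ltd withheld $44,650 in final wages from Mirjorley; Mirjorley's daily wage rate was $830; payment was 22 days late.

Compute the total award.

Liquidated damages (equal amount): $44,650
Penalty days: min(22, 20) = 20
Waiting-time penalty: 20 × $830 = $16,600
Subtotal: $44,650 + $44,650 + $16,600 = $105,900
Attorney fees: 20% of $105,900 = $21,180
Total award: $105,900 + $21,180 = $127,080

$127,080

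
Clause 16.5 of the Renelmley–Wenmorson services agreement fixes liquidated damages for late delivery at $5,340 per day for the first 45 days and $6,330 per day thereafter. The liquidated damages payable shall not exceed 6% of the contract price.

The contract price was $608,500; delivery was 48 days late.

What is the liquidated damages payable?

First 45 days: 45 × $5,340 = $240,300
Remaining days: (48 − 45) × $6,330 = $18,990
Accrued per-day damages: $240,300 + $18,990 = $259,290
Cap: 6% of $608,500 = $36,510
Cap at $36,510: $259,290 exceeds the cap → $36,510

$36,510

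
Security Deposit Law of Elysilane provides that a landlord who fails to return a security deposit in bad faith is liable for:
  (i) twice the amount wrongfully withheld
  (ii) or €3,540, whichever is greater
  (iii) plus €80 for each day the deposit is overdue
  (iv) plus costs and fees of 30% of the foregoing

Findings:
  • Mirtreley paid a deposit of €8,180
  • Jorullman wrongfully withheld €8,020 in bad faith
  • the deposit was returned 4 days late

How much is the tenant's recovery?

Recovery: €21,268

Doubled: 2 × €8,020 = €16,040
Minimum €3,540: €16,040 meets the minimum, no increase.
Late-return penalty: 4 × €80 = €320
Damages plus late penalty: €16,040 + €320 = €16,360
Costs and fees: 30% of €16,360 = €4,908
Total recovery: €16,360 + €4,908 = €21,268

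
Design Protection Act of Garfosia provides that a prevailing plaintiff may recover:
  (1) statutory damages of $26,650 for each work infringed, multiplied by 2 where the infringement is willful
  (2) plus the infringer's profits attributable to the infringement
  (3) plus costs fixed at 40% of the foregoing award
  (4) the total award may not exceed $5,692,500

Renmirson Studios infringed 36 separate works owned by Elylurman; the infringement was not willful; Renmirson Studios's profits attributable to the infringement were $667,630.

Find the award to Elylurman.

Statutory damages: 36 × $26,650 = $959,400
Infringement not willful: no ×2 enhancement.
Combined award: $959,400 + $667,630 = $1,627,030
Costs: 40% of $1,627,030 = $650,812
Award plus costs: $1,627,030 + $650,812 = $2,277,842
Cap at $5,692,500: $2,277,842 is within the cap, no reduction.

$2,277,842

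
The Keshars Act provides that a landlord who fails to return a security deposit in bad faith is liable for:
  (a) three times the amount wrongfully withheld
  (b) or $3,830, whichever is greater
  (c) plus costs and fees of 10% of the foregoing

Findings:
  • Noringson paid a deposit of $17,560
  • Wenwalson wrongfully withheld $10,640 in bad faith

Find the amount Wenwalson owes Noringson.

$35,112

Trebled: 3 × $10,640 = $31,920
Minimum $3,830: $31,920 meets the minimum, no increase.
Costs and fees: 10% of $31,920 = $3,192
Total recovery: $31,920 + $3,192 = $35,112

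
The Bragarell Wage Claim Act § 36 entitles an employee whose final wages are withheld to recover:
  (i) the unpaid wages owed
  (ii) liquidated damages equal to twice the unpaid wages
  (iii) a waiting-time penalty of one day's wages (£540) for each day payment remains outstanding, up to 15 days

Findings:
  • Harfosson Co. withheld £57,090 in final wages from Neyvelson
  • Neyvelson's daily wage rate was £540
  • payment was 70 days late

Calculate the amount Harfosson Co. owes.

£179,370

Doubled: 2 × £57,090 = £114,180
Penalty days: min(70, 15) = 15
Waiting-time penalty: 15 × £540 = £8,100
Total award: £57,090 + £114,180 + £8,100 = £179,370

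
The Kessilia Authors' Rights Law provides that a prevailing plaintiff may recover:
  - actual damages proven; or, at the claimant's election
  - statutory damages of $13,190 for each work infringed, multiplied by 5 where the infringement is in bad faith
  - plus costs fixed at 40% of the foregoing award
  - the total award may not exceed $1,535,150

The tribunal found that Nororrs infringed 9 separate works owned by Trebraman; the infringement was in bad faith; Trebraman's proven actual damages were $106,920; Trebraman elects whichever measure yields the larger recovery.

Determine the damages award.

$830,970

Statutory damages: 9 × $13,190 = $118,710
Multiplied by 5: 5 × $118,710 = $593,550
Greater of actual damages ($106,920) or enhanced statutory damages ($593,550): $593,550
Costs: 40% of $593,550 = $237,420
Award plus costs: $593,550 + $237,420 = $830,970
Cap at $1,535,150: $830,970 is within the cap, no reduction.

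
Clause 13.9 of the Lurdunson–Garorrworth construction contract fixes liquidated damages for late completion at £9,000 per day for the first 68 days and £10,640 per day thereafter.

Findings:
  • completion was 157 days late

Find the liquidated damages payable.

Liquidated damages: £1,558,960

First 68 days: 68 × £9,000 = £612,000
Remaining days: (157 − 68) × £10,640 = £946,960
Accrued per-day damages: £612,000 + £946,960 = £1,558,960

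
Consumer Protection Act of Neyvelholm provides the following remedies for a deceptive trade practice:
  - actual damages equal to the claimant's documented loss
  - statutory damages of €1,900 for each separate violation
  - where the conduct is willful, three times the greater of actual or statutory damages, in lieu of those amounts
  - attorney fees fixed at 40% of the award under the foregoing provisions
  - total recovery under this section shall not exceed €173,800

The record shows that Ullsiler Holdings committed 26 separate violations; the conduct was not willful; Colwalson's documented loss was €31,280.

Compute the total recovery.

Total recovery: €112,952

Statutory damages: 26 × €1,900 = €49,400
Conduct not willful: the in-lieu enhancement does not apply.
Actual plus statutory damages: €31,280 + €49,400 = €80,680
Attorney fees: 40% of €80,680 = €32,272
Total before cap: €80,680 + €32,272 = €112,952
Cap at €173,800: €112,952 is within the cap, no reduction.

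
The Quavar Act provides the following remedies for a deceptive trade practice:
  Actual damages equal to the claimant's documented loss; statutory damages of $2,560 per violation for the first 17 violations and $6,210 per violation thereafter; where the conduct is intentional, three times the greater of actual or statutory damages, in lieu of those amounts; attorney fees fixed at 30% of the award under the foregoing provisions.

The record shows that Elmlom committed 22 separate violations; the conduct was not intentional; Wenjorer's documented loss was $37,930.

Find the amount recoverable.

First 17 violations: 17 × $2,560 = $43,520
Remaining violations: (22 − 17) × $6,210 = $31,050
Statutory damages: $43,520 + $31,050 = $74,570
Conduct not intentional: the in-lieu enhancement does not apply.
Actual plus statutory damages: $37,930 + $74,570 = $112,500
Attorney fees: 30% of $112,500 = $33,750
Total recovery: $112,500 + $33,750 = $146,250

$146,250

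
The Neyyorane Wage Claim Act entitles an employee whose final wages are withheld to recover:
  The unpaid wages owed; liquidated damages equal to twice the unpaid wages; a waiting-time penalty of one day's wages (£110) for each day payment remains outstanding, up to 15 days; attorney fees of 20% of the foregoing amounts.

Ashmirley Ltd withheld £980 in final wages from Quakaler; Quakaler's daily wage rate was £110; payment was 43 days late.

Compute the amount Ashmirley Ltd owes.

£5,508

Doubled: 2 × £980 = £1,960
Penalty days: min(43, 15) = 15
Waiting-time penalty: 15 × £110 = £1,650
Subtotal: £980 + £1,960 + £1,650 = £4,590
Attorney fees: 20% of £4,590 = £918
Total award: £4,590 + £918 = £5,508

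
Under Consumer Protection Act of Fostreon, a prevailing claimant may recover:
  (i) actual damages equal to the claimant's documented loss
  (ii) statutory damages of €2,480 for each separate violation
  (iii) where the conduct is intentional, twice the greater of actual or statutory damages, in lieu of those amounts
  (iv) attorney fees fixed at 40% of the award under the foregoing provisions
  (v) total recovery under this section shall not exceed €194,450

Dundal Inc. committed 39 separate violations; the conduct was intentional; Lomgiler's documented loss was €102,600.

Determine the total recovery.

Statutory damages: 39 × €2,480 = €96,720
Greater of actual damages (€102,600) or statutory damages (€96,720): €102,600
Doubled: 2 × €102,600 = €205,200
Attorney fees: 40% of €205,200 = €82,080
Total before cap: €205,200 + €82,080 = €287,280
Cap at €194,450: €287,280 exceeds the cap → €194,450

€194,450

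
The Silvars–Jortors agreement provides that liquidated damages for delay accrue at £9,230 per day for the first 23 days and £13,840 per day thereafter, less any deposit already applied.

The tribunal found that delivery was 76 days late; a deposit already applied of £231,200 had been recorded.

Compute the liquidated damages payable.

£714,610

First 23 days: 23 × £9,230 = £212,290
Remaining days: (76 − 23) × £13,840 = £733,520
Accrued per-day damages: £212,290 + £733,520 = £945,810
Less deposit already applied: £945,810 − £231,200 = £714,610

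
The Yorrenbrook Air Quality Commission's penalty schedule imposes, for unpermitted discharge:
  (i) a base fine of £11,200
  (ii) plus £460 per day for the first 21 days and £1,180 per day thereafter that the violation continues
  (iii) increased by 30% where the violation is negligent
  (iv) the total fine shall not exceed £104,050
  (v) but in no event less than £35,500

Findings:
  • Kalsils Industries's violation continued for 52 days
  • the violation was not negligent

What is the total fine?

£57,440

First 21 days: 21 × £460 = £9,660
Remaining days: (52 − 21) × £1,180 = £36,580
Per-day component: £9,660 + £36,580 = £46,240
Base plus per-day: £11,200 + £46,240 = £57,440
The violation was not negligent: no 30% increase.
Cap at £104,050: £57,440 is within the cap, no reduction.
Minimum £35,500: £57,440 meets the minimum, no increase.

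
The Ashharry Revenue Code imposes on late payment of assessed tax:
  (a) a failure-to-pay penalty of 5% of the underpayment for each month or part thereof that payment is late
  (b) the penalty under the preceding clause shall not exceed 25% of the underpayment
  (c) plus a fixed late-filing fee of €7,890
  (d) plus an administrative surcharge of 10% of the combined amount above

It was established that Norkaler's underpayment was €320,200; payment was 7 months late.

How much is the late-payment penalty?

Accrued rate: 5% × 7 = 35%, capped at 25% → 25%
Failure-to-pay penalty: 25% of €320,200 = €80,050
Penalty before surcharge: €80,050 + €7,890 = €87,940
Administrative surcharge: 10% of €87,940 = €8,794
Total penalty: €87,940 + €8,794 = €96,734

€96,734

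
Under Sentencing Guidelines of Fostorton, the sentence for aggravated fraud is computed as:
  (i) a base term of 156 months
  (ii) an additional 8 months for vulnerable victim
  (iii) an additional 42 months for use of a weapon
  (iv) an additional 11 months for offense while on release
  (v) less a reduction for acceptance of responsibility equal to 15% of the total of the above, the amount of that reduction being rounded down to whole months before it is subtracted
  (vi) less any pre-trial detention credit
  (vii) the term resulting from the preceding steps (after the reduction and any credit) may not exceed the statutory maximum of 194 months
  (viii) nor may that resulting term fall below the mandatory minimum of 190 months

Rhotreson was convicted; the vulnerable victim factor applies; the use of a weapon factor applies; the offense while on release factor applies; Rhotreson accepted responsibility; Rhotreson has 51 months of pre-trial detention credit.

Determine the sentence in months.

Vulnerable victim enhancement: +8 months
Use of a weapon enhancement: +42 months
Offense while on release enhancement: +11 months
Adjusted term: 156 months + 8 months + 42 months + 11 months = 217 months
Acceptance of responsibility reduction: 15% of 217 months = 32 months (rounded down)
After reduction: 217 − 32 = 185 months
Less pre-trial detention credit: 185 months − 51 months = 134 months
Cap at 194 months: 134 months is within the cap, no reduction.
Minimum 190 months: 134 months is below the minimum → 190 months

190 months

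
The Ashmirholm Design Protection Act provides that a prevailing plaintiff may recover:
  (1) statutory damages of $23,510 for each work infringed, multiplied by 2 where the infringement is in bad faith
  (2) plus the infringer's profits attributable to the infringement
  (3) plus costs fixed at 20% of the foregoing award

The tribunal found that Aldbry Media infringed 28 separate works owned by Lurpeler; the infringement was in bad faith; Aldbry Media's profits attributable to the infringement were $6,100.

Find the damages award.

$1,587,192

Statutory damages: 28 × $23,510 = $658,280
Doubled: 2 × $658,280 = $1,316,560
Combined award: $1,316,560 + $6,100 = $1,322,660
Costs: 20% of $1,322,660 = $264,532
Award plus costs: $1,322,660 + $264,532 = $1,587,192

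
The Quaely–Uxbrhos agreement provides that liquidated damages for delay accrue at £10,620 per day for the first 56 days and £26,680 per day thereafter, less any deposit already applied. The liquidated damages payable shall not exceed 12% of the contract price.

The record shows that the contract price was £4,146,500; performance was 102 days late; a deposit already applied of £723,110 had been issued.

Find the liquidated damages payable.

First 56 days: 56 × £10,620 = £594,720
Remaining days: (102 − 56) × £26,680 = £1,227,280
Accrued per-day damages: £594,720 + £1,227,280 = £1,822,000
Less deposit already applied: £1,822,000 − £723,110 = £1,098,890
Cap: 12% of £4,146,500 = £497,580
Cap at £497,580: £1,098,890 exceeds the cap → £497,580

£497,580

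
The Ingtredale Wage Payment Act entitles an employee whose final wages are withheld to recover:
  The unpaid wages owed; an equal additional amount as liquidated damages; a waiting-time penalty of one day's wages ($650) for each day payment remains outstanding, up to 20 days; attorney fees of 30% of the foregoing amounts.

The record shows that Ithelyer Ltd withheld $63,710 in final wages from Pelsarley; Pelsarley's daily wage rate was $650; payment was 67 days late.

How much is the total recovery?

Liquidated damages (equal amount): $63,710
Penalty days: min(67, 20) = 20
Waiting-time penalty: 20 × $650 = $13,000
Subtotal: $63,710 + $63,710 + $13,000 = $140,420
Attorney fees: 30% of $140,420 = $42,126
Total award: $140,420 + $42,126 = $182,546

$182,546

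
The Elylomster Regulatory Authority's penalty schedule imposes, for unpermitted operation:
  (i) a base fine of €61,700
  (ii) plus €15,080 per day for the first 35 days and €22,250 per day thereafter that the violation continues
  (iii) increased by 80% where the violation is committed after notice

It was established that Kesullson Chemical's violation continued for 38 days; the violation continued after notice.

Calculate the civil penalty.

First 35 days: 35 × €15,080 = €527,800
Remaining days: (38 − 35) × €22,250 = €66,750
Per-day component: €527,800 + €66,750 = €594,550
Base plus per-day: €61,700 + €594,550 = €656,250
Enhancement: 80% of €656,250 = €525,000
Enhanced fine: €656,250 + €525,000 = €1,181,250

Civil penalty: €1,181,250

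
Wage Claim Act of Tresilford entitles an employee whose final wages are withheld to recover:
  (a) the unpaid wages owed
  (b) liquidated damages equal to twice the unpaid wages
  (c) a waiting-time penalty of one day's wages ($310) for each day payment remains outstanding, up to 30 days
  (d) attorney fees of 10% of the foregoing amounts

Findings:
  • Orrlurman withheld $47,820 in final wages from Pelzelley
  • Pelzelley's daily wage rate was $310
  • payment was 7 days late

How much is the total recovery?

$160,193

Doubled: 2 × $47,820 = $95,640
Penalty days: min(7, 30) = 7
Waiting-time penalty: 7 × $310 = $2,170
Subtotal: $47,820 + $95,640 + $2,170 = $145,630
Attorney fees: 10% of $145,630 = $14,563
Total award: $145,630 + $14,563 = $160,193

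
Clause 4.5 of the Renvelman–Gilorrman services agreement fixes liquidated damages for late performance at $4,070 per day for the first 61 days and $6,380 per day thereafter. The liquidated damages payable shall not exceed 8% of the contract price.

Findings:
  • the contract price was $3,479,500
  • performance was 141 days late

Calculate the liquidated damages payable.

Liquidated damages: $278,360

First 61 days: 61 × $4,070 = $248,270
Remaining days: (141 − 61) × $6,380 = $510,400
Accrued per-day damages: $248,270 + $510,400 = $758,670
Cap: 8% of $3,479,500 = $278,360
Cap at $278,360: $758,670 exceeds the cap → $278,360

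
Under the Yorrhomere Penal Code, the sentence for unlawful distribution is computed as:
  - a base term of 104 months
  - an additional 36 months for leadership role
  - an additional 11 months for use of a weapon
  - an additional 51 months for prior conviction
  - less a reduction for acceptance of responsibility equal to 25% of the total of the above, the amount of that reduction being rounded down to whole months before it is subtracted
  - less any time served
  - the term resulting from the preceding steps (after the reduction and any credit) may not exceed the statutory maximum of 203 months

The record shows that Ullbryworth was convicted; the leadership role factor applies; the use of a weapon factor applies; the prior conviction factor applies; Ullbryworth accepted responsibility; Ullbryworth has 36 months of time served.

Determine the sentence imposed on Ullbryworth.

116 months

Leadership role enhancement: +36 months
Use of a weapon enhancement: +11 months
Prior conviction enhancement: +51 months
Adjusted term: 104 months + 36 months + 11 months + 51 months = 202 months
Acceptance of responsibility reduction: 25% of 202 months = 50 months (rounded down)
After reduction: 202 − 50 = 152 months
Less time served: 152 months − 36 months = 116 months
Cap at 203 months: 116 months is within the cap, no reduction.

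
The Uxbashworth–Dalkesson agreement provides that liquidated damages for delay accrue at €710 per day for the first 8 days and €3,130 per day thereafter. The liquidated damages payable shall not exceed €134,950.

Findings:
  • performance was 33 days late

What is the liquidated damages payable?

First 8 days: 8 × €710 = €5,680
Remaining days: (33 − 8) × €3,130 = €78,250
Accrued per-day damages: €5,680 + €78,250 = €83,930
Cap at €134,950: €83,930 is within the cap, no reduction.

€83,930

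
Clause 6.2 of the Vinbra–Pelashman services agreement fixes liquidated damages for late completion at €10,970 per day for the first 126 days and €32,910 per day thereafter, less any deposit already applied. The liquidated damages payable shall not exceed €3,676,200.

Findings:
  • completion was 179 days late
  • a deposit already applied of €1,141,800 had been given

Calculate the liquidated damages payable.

€1,984,650

First 126 days: 126 × €10,970 = €1,382,220
Remaining days: (179 − 126) × €32,910 = €1,744,230
Accrued per-day damages: €1,382,220 + €1,744,230 = €3,126,450
Less deposit already applied: €3,126,450 − €1,141,800 = €1,984,650
Cap at €3,676,200: €1,984,650 is within the cap, no reduction.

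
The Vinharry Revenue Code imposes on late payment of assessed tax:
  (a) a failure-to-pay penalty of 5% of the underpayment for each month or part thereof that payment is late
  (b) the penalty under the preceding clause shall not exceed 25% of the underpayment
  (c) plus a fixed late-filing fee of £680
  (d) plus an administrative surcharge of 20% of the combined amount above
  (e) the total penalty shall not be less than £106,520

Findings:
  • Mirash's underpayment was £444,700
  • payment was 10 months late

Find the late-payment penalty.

Accrued rate: 5% × 10 = 50%, capped at 25% → 25%
Failure-to-pay penalty: 25% of £444,700 = £111,175
Penalty before surcharge: £111,175 + £680 = £111,855
Administrative surcharge: 20% of £111,855 = £22,371
Total penalty: £111,855 + £22,371 = £134,226
Minimum £106,520: £134,226 meets the minimum, no increase.

£134,226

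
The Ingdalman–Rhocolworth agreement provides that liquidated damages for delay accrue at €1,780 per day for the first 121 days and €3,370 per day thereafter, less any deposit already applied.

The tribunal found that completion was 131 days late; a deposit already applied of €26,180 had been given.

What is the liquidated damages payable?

€222,900

First 121 days: 121 × €1,780 = €215,380
Remaining days: (131 − 121) × €3,370 = €33,700
Accrued per-day damages: €215,380 + €33,700 = €249,080
Less deposit already applied: €249,080 − €26,180 = €222,900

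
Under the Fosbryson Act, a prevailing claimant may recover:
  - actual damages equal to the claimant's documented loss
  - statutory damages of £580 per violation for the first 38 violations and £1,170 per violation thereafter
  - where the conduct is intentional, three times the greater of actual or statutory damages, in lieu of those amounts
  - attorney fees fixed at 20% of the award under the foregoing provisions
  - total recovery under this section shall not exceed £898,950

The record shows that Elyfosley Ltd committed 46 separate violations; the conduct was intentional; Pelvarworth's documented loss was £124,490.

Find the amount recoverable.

Total recovery: £448,164

First 38 violations: 38 × £580 = £22,040
Remaining violations: (46 − 38) × £1,170 = £9,360
Statutory damages: £22,040 + £9,360 = £31,400
Greater of actual damages (£124,490) or statutory damages (£31,400): £124,490
Trebled: 3 × £124,490 = £373,470
Attorney fees: 20% of £373,470 = £74,694
Total before cap: £373,470 + £74,694 = £448,164
Cap at £898,950: £448,164 is within the cap, no reduction.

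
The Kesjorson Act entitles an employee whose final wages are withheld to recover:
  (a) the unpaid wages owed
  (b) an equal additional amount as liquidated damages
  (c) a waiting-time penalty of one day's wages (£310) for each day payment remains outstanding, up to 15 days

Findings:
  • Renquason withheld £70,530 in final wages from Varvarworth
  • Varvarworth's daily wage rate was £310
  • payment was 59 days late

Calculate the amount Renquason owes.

£145,710

Liquidated damages (equal amount): £70,530
Penalty days: min(59, 15) = 15
Waiting-time penalty: 15 × £310 = £4,650
Total award: £70,530 + £70,530 + £4,650 = £145,710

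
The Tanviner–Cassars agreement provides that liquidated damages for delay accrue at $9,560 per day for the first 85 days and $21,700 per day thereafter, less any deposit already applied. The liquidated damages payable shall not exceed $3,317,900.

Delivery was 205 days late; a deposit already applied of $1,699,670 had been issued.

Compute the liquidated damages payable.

First 85 days: 85 × $9,560 = $812,600
Remaining days: (205 − 85) × $21,700 = $2,604,000
Accrued per-day damages: $812,600 + $2,604,000 = $3,416,600
Less deposit already applied: $3,416,600 − $1,699,670 = $1,716,930
Cap at $3,317,900: $1,716,930 is within the cap, no reduction.

Liquidated damages: $1,716,930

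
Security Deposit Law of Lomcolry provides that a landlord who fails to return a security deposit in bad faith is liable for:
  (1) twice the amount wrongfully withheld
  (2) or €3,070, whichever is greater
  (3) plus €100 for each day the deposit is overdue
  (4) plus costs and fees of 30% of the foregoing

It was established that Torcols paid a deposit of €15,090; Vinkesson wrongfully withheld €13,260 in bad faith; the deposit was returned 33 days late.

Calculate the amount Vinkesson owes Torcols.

€38,766

Doubled: 2 × €13,260 = €26,520
Minimum €3,070: €26,520 meets the minimum, no increase.
Late-return penalty: 33 × €100 = €3,300
Damages plus late penalty: €26,520 + €3,300 = €29,820
Costs and fees: 30% of €29,820 = €8,946
Total recovery: €29,820 + €8,946 = €38,766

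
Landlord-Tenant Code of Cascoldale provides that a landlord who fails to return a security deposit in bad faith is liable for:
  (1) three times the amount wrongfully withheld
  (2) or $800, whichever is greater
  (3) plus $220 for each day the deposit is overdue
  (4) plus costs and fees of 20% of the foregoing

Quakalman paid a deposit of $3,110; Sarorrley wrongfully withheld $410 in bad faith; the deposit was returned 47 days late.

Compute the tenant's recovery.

Trebled: 3 × $410 = $1,230
Minimum $800: $1,230 meets the minimum, no increase.
Late-return penalty: 47 × $220 = $10,340
Damages plus late penalty: $1,230 + $10,340 = $11,570
Costs and fees: 20% of $11,570 = $2,314
Total recovery: $11,570 + $2,314 = $13,884

$13,884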